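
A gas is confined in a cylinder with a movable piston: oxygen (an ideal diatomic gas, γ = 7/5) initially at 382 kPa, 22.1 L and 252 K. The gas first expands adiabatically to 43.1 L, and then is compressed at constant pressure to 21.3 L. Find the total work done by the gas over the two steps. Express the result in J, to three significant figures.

Step 1 (adiabatic): W = (P₁V₁ − P₂V₂)/(γ−1) = (8442 − 6463)/0.4 = 4948 J.
After step 1: P = 149.9 kPa, V = 43.1 L, T = 192.9 K.
Step 2 (isobaric): W = PΔV = (149.9 kPa)(21.3 − 43.1 L) = -3269 J.
W_total = 4948 − 3269 = 1680 J.

W_total ≈ 1680 J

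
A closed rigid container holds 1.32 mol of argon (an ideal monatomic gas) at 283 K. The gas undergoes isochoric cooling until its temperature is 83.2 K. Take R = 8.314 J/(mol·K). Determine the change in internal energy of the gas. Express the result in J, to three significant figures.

Constant volume ⇒ W = 0, so Q = ΔU = nCᵥΔT with Cᵥ = 3R/2 = 12.47 J/(mol·K).
ΔU = (1.32)(12.47)(83.2 − 283) = -3289 J.

ΔU ≈ -3290 J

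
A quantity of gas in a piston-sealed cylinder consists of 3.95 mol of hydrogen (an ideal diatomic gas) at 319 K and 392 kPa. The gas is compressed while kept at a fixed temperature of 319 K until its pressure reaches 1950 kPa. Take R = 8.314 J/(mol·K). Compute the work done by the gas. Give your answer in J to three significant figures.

Isothermal process: W = nRT ln(V₂/V₁) = nRT ln(P₁/P₂).
W = (3.95)(8.314)(319) × ln(392/1950)
  = 10476 × ln(0.201) = 10476 × -1.604
W_by_gas = -16807 J.

W ≈ -16800 J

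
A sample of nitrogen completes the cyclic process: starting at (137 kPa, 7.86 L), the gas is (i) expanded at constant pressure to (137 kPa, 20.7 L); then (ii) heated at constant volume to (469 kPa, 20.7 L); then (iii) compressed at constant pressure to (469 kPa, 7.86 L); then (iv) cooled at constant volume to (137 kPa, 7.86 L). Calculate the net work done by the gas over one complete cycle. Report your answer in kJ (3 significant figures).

Constant-volume legs do no work.
W(i) = (137)(20.7 − 7.86) = 1759 J; W(iii) = (469)(7.86 − 20.7) = -6022 J.
W_net = 1759 − 6022 = -4263 J (the counter-clockwise enclosed area).

W_net ≈ -4.26 kJ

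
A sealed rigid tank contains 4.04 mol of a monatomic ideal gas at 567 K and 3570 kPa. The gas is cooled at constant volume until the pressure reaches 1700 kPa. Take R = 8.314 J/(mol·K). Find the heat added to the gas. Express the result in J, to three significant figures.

Q ≈ -15000 J

Constant volume ⇒ W = 0, so Q = ΔU = nCᵥΔT with Cᵥ = 3R/2 = 12.47 J/(mol·K).
At constant V, T₂/T₁ = P₂/P₁ ⇒ ΔT = T₁(P₂/P₁ − 1) = 567·(1700/3570 − 1) = -297 K.
ΔU = (4.04)(12.47)(-297) = -14964 J.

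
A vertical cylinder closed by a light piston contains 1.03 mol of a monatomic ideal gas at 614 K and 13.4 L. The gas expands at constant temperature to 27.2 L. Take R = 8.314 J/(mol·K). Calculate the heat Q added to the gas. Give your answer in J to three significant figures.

Isothermal ⇒ ΔU = 0, so Q = W = nRT ln(V₂/V₁).
Q = (1.03)(8.314)(614) ln(27.2/13.4) = 5258 × 0.708 = 3722 J.

Q ≈ 3720 J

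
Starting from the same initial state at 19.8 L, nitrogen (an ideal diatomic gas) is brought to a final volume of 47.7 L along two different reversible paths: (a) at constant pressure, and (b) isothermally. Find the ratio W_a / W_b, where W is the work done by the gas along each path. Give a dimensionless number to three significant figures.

W_a / W_b ≈ 1.60

Path (a) isobaric: W = P₁(V₂ − V₁) → W_a/(P₁V₁) = 1.409.
Path (b) isothermal: W = P₁V₁ ln(V₂/V₁) → W_b/(P₁V₁) = 0.8792.
W_a / W_b = 1.409 / 0.8792 = 1.603.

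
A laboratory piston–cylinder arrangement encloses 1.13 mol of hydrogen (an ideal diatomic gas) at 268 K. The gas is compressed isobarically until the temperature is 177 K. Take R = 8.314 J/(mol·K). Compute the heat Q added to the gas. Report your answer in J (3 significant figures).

Q ≈ -2990 J

Isobaric: W = nRΔT = (1.13)(8.314)(-91) = -854.9 J.
ΔU = nCᵥΔT with Cᵥ = 5R/2: ΔU = (1.13)(20.79)(-91) = -2137 J.
Q = ΔU + W = -2137 − 854.9 = -2992 J.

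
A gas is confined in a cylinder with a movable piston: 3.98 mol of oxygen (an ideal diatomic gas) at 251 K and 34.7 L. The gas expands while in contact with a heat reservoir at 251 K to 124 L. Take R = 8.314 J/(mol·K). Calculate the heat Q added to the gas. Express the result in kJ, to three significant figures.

Q ≈ 10.6 kJ

Isothermal ⇒ ΔU = 0, so Q = W = nRT ln(V₂/V₁).
Q = (3.98)(8.314)(251) ln(124/34.7) = 8306 × 1.274 = 10577 J.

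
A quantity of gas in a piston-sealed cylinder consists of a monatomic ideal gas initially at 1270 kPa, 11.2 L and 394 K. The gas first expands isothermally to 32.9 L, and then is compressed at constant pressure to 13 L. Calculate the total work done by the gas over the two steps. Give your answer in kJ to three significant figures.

W_total ≈ 6.72 kJ

Step 1 (isothermal): W = P₁V₁ ln(V₂/V₁) = (14224) ln(32.9/11.2) = 15327 J.
After step 1: P = 432.3 kPa, V = 32.9 L, T = 394 K.
Step 2 (isobaric): W = PΔV = (432.3 kPa)(13 − 32.9 L) = -8604 J.
W_total = 15327 − 8604 = 6724 J.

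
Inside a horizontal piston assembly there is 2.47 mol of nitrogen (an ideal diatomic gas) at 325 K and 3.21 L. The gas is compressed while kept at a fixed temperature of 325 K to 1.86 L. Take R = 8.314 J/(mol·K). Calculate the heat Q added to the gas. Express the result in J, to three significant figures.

Q ≈ -3640 J

Isothermal ⇒ ΔU = 0, so Q = W = nRT ln(V₂/V₁).
Q = (2.47)(8.314)(325) ln(1.86/3.21) = 6674 × -0.5457 = -3642 J.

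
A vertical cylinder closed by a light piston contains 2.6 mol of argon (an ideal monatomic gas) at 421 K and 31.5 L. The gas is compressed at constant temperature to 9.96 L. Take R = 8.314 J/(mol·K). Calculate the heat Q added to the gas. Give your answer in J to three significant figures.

Q ≈ -10500 J

Isothermal ⇒ ΔU = 0, so Q = W = nRT ln(V₂/V₁).
Q = (2.6)(8.314)(421) ln(9.96/31.5) = 9101 × -1.151 = -10478 J.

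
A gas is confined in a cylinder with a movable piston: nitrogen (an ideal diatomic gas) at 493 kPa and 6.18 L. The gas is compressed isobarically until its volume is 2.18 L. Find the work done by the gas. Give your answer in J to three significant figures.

Isobaric: W = P ΔV.
W = (493 kPa)(2.18 − 6.18 L) = (493)(-4) = -1972 J.

W ≈ -1970 J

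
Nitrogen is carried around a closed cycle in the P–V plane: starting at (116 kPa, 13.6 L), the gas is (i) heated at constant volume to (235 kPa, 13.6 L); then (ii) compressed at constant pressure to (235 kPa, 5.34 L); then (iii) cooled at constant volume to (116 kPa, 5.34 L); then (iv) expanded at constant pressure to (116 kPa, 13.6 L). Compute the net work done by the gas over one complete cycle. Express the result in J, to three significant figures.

W_net ≈ -983 J

Constant-volume legs do no work.
W(ii) = (235)(5.34 − 13.6) = -1941 J; W(iv) = (116)(13.6 − 5.34) = 958.2 J.
W_net = -1941 + 958.2 = -982.9 J (the counter-clockwise enclosed area).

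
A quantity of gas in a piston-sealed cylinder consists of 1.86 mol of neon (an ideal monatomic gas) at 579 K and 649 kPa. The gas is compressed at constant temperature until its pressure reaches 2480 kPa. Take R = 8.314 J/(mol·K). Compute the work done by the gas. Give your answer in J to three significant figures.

W ≈ -12000 J

Isothermal process: W = nRT ln(V₂/V₁) = nRT ln(P₁/P₂).
W = (1.86)(8.314)(579) × ln(649/2480)
  = 8954 × ln(0.2617) = 8954 × -1.341
W_by_gas = -12003 J.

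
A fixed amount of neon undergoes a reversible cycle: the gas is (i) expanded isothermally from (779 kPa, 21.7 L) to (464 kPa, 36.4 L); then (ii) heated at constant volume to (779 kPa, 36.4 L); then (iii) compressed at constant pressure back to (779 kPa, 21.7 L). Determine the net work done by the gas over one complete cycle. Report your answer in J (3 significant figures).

Leg (i): W = PᵢVᵢ ln(V_f/Vᵢ) = (16904) ln(36.4/21.7) = 8744 J.
Leg (ii): W = 0.
Leg (iii): W = PΔV = (779)(21.7 − 36.4) = -11451 J.
W_net = 8744 − 11451 = -2707 J.

W_net ≈ -2710 J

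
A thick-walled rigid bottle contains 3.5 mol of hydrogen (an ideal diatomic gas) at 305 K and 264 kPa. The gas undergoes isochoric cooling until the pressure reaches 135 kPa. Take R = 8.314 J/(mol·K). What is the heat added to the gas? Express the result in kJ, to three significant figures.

Q ≈ -10.8 kJ

Constant volume ⇒ W = 0, so Q = ΔU = nCᵥΔT with Cᵥ = 5R/2 = 20.79 J/(mol·K).
At constant V, T₂/T₁ = P₂/P₁ ⇒ ΔT = T₁(P₂/P₁ − 1) = 305·(135/264 − 1) = -149 K.
ΔU = (3.5)(20.79)(-149) = -10842 J.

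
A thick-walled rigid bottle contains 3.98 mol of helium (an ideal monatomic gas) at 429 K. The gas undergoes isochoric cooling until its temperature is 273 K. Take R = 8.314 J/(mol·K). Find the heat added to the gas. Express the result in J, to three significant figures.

Q ≈ -7740 J

Constant volume ⇒ W = 0, so Q = ΔU = nCᵥΔT with Cᵥ = 3R/2 = 12.47 J/(mol·K).
ΔU = (3.98)(12.47)(273 − 429) = -7743 J.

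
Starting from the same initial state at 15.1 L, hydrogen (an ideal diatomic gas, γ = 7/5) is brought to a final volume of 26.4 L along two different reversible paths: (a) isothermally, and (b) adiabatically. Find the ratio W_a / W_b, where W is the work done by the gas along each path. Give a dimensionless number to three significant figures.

W_a / W_b ≈ 1.12

Path (a) isothermal: W = P₁V₁ ln(V₂/V₁) → W_a/(P₁V₁) = 0.5587.
Path (b) adiabatic: W = P₁V₁(1 − (V₁/V₂)^(γ−1))/(γ−1) → W_b/(P₁V₁) = 0.5006.
W_a / W_b = 0.5587 / 0.5006 = 1.116.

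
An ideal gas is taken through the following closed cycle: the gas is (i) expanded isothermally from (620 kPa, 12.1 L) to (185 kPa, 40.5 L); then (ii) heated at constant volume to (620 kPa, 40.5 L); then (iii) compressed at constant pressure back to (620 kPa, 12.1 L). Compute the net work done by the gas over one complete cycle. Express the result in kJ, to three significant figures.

W_net ≈ -8.54 kJ

Leg (i): W = PᵢVᵢ ln(V_f/Vᵢ) = (7502) ln(40.5/12.1) = 9063 J.
Leg (ii): W = 0.
Leg (iii): W = PΔV = (620)(12.1 − 40.5) = -17608 J.
W_net = 9063 − 17608 = -8545 J.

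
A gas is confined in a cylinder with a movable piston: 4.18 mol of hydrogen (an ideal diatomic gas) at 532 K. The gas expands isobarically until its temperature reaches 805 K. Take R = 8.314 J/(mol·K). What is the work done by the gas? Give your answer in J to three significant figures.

W ≈ 9490 J

Isobaric: W = P ΔV = nR ΔT.
W = (4.18)(8.314)(805 − 532) = 9487 J.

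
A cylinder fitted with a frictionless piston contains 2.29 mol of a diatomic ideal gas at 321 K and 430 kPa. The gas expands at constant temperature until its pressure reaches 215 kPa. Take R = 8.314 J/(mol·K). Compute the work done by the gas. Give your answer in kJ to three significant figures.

Isothermal process: W = nRT ln(V₂/V₁) = nRT ln(P₁/P₂).
W = (2.29)(8.314)(321) × ln(430/215)
  = 6112 × ln(2) = 6112 × 0.6931
W_by_gas = 4236 J.

W ≈ 4.24 kJ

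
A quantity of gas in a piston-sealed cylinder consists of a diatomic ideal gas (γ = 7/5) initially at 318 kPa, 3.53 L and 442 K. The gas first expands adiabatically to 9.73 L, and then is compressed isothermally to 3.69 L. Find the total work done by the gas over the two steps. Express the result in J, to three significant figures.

W_total ≈ 210 J

Step 1 (adiabatic): W = (P₁V₁ − P₂V₂)/(γ−1) = (1123 − 748.3)/0.4 = 935.6 J.
After step 1: P = 76.9 kPa, V = 9.73 L, T = 294.6 K.
Step 2 (isothermal): W = P₁V₁ ln(V₂/V₁) = (748.3) ln(3.69/9.73) = -725.5 J.
W_total = 935.6 − 725.5 = 210.1 J.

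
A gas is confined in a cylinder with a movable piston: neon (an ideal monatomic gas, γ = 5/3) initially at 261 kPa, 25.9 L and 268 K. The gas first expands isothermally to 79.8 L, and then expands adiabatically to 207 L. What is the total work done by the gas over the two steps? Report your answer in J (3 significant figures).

W_total ≈ 12400 J

Step 1 (isothermal): W = P₁V₁ ln(V₂/V₁) = (6760) ln(79.8/25.9) = 7607 J.
After step 1: P = 84.71 kPa, V = 79.8 L, T = 268 K.
Step 2 (adiabatic): W = (P₁V₁ − P₂V₂)/(γ−1) = (6760 − 3581)/0.667 = 4769 J.
W_total = 7607 + 4769 = 12376 J.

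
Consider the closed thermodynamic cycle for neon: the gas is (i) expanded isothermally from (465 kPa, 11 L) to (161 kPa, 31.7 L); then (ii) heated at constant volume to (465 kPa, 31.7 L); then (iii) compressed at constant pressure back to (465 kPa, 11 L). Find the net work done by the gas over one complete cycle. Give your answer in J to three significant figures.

Leg (i): W = PᵢVᵢ ln(V_f/Vᵢ) = (5115) ln(31.7/11) = 5414 J.
Leg (ii): W = 0.
Leg (iii): W = PΔV = (465)(11 − 31.7) = -9626 J.
W_net = 5414 − 9626 = -4212 J.

W_net ≈ -4210 J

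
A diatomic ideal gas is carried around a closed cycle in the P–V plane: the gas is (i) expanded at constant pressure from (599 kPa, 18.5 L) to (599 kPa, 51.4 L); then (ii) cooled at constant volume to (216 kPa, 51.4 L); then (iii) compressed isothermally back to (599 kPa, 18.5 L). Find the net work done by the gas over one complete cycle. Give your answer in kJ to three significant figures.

W_net ≈ 8.36 kJ

Leg (i): W = PΔV = (599)(51.4 − 18.5) = 19707 J.
Leg (ii): W = 0.
Leg (iii): W = PᵢVᵢ ln(V_f/Vᵢ) = (11102) ln(18.5/51.4) = -11345 J.
W_net = 19707 − 11345 = 8362 J.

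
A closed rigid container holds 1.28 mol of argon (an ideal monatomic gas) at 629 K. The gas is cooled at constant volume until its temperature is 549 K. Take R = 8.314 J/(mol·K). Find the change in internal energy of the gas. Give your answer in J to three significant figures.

Constant volume ⇒ W = 0, so Q = ΔU = nCᵥΔT with Cᵥ = 3R/2 = 12.47 J/(mol·K).
ΔU = (1.28)(12.47)(549 − 629) = -1277 J.

ΔU ≈ -1280 J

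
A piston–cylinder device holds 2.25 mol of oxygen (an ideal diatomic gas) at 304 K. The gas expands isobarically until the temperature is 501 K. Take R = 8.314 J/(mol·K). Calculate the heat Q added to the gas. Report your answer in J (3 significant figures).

Isobaric: W = nRΔT = (2.25)(8.314)(197) = 3685 J.
ΔU = nCᵥΔT with Cᵥ = 5R/2: ΔU = (2.25)(20.79)(197) = 9213 J.
Q = ΔU + W = 9213 + 3685 = 12898 J.

Q ≈ 12900 J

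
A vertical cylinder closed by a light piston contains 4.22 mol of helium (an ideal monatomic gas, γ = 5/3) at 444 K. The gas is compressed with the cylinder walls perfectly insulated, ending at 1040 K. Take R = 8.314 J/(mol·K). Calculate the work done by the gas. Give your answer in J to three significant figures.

Adiabatic ⇒ Q = 0, so W_by = −ΔU = nCᵥ(T₁ − T₂).
Cᵥ = 3R/2 = 12.47 J/(mol·K).
W = (4.22)(12.47)(444 − 1040) = -31366 J.

W ≈ -31400 J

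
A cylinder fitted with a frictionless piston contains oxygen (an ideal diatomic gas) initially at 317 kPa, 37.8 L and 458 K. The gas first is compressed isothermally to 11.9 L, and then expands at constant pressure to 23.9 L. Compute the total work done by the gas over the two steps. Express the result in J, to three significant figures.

W_total ≈ -1770 J

Step 1 (isothermal): W = P₁V₁ ln(V₂/V₁) = (11983) ln(11.9/37.8) = -13849 J.
After step 1: P = 1007 kPa, V = 11.9 L, T = 458 K.
Step 2 (isobaric): W = PΔV = (1007 kPa)(23.9 − 11.9 L) = 12083 J.
W_total = -13849 + 12083 = -1766 J.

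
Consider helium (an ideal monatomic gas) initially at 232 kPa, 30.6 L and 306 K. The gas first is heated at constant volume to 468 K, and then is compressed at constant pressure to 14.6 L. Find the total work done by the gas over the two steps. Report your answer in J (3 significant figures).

W_total ≈ -5680 J

Step 1 (isochoric): W = 0 (constant volume).
After step 1: P = 354.8 kPa (V unchanged).
Step 2 (isobaric): W = PΔV = (354.8 kPa)(14.6 − 30.6 L) = -5677 J.
W_total = 0 − 5677 = -5677 J.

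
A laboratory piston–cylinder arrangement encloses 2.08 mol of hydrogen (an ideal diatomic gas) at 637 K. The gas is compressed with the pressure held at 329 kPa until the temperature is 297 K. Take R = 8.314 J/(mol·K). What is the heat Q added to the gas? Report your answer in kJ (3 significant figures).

Isobaric: W = nRΔT = (2.08)(8.314)(-340) = -5880 J.
ΔU = nCᵥΔT with Cᵥ = 5R/2: ΔU = (2.08)(20.79)(-340) = -14699 J.
Q = ΔU + W = -14699 − 5880 = -20579 J.

Q ≈ -20.6 kJ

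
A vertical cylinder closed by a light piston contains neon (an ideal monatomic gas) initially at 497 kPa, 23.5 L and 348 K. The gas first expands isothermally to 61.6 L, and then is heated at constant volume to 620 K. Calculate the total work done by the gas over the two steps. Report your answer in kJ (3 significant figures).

W_total ≈ 11.3 kJ

Step 1 (isothermal): W = P₁V₁ ln(V₂/V₁) = (11680) ln(61.6/23.5) = 11255 J.
Step 2 (isochoric): W = 0 (constant volume).
W_total = 11255 + 0 = 11255 J.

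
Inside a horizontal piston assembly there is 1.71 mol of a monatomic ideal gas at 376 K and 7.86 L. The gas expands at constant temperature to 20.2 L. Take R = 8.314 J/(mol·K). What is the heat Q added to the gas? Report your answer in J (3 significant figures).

Q ≈ 5050 J

Isothermal ⇒ ΔU = 0, so Q = W = nRT ln(V₂/V₁).
Q = (1.71)(8.314)(376) ln(20.2/7.86) = 5346 × 0.9439 = 5046 J.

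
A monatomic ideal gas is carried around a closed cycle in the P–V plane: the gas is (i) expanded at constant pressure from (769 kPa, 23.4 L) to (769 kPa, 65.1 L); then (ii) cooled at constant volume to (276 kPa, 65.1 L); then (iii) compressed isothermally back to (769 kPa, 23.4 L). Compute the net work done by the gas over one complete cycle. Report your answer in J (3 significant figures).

W_net ≈ 13700 J

Leg (i): W = PΔV = (769)(65.1 − 23.4) = 32067 J.
Leg (ii): W = 0.
Leg (iii): W = PᵢVᵢ ln(V_f/Vᵢ) = (17968) ln(23.4/65.1) = -18384 J.
W_net = 32067 − 18384 = 13683 J.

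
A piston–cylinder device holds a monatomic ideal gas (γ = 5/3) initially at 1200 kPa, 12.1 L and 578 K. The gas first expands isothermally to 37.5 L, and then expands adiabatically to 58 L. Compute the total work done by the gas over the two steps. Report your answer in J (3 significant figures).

W_total ≈ 21900 J

Step 1 (isothermal): W = P₁V₁ ln(V₂/V₁) = (14520) ln(37.5/12.1) = 16424 J.
After step 1: P = 387.2 kPa, V = 37.5 L, T = 578 K.
Step 2 (adiabatic): W = (P₁V₁ − P₂V₂)/(γ−1) = (14520 − 10857)/0.667 = 5495 J.
W_total = 16424 + 5495 = 21919 J.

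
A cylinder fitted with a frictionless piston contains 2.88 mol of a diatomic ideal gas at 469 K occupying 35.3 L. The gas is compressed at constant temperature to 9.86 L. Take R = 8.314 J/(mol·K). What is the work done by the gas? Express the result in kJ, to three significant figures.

Isothermal: W = nRT ln(V₂/V₁).
W = (2.88)(8.314)(469) × ln(9.86/35.3)
  = 11230 × -1.275
W_by_gas = -14323 J.

W ≈ -14.3 kJ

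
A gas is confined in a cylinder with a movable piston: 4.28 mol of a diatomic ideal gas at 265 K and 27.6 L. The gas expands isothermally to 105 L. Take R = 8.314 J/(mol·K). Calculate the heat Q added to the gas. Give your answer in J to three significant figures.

Q ≈ 12600 J

Isothermal ⇒ ΔU = 0, so Q = W = nRT ln(V₂/V₁).
Q = (4.28)(8.314)(265) ln(105/27.6) = 9430 × 1.336 = 12599 J.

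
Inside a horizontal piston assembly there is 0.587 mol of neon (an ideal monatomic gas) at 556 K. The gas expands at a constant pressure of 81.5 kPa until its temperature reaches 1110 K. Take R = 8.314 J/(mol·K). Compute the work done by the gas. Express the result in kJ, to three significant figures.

Isobaric: W = P ΔV = nR ΔT.
W = (0.587)(8.314)(1110 − 556) = 2704 J.

W ≈ 2.70 kJ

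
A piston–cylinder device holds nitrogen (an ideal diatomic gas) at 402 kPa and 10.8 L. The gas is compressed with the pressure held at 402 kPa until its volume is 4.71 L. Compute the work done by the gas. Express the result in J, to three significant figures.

Isobaric: W = P ΔV.
W = (402 kPa)(4.71 − 10.8 L) = (402)(-6.09) = -2448 J.

W ≈ -2450 J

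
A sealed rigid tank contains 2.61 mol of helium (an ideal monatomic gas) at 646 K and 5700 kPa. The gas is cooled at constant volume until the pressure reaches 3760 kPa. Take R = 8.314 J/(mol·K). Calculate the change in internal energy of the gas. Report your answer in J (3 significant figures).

ΔU ≈ -7160 J

Constant volume ⇒ W = 0, so Q = ΔU = nCᵥΔT with Cᵥ = 3R/2 = 12.47 J/(mol·K).
At constant V, T₂/T₁ = P₂/P₁ ⇒ ΔT = T₁(P₂/P₁ − 1) = 646·(3760/5700 − 1) = -219.9 K.
ΔU = (2.61)(12.47)(-219.9) = -7157 J.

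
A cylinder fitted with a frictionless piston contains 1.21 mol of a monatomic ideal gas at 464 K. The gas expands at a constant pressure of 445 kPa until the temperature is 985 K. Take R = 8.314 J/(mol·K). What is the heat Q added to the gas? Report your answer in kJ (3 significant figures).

Isobaric: W = nRΔT = (1.21)(8.314)(521) = 5241 J.
ΔU = nCᵥΔT with Cᵥ = 3R/2: ΔU = (1.21)(12.47)(521) = 7862 J.
Q = ΔU + W = 7862 + 5241 = 13103 J.

Q ≈ 13.1 kJ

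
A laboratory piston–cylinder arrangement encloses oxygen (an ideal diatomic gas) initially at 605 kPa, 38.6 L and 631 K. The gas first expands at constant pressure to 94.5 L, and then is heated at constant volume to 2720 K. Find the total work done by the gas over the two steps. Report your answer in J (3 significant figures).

W_total ≈ 33800 J

Step 1 (isobaric): W = PΔV = (605 kPa)(94.5 − 38.6 L) = 33820 J.
Step 2 (isochoric): W = 0 (constant volume).
W_total = 33820 + 0 = 33820 J.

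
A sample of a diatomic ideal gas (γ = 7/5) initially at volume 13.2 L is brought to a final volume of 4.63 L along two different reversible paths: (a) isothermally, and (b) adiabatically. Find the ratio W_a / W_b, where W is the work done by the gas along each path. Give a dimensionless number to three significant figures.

W_a / W_b ≈ 0.805

Path (a) isothermal: W = P₁V₁ ln(V₂/V₁) → W_a/(P₁V₁) = -1.048.
Path (b) adiabatic: W = P₁V₁(1 − (V₁/V₂)^(γ−1))/(γ−1) → W_b/(P₁V₁) = -1.301.
W_a / W_b = -1.048 / -1.301 = 0.8051.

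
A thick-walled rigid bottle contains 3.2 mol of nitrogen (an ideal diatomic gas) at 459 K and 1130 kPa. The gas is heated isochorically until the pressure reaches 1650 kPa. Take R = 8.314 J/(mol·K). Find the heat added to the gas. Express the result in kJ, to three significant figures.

Constant volume ⇒ W = 0, so Q = ΔU = nCᵥΔT with Cᵥ = 5R/2 = 20.79 J/(mol·K).
At constant V, T₂/T₁ = P₂/P₁ ⇒ ΔT = T₁(P₂/P₁ − 1) = 459·(1650/1130 − 1) = 211.2 K.
ΔU = (3.2)(20.79)(211.2) = 14049 J.

Q ≈ 14.0 kJ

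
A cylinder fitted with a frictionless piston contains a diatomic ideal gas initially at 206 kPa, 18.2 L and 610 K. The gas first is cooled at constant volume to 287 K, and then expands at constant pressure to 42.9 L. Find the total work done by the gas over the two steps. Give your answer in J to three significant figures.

Step 1 (isochoric): W = 0 (constant volume).
After step 1: P = 96.92 kPa (V unchanged).
Step 2 (isobaric): W = PΔV = (96.92 kPa)(42.9 − 18.2 L) = 2394 J.
W_total = 0 + 2394 = 2394 J.

W_total ≈ 2390 J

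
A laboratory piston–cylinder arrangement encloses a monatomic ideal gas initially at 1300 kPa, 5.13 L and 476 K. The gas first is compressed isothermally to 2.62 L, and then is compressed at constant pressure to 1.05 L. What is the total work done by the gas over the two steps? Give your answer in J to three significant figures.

Step 1 (isothermal): W = P₁V₁ ln(V₂/V₁) = (6669) ln(2.62/5.13) = -4481 J.
After step 1: P = 2545 kPa, V = 2.62 L, T = 476 K.
Step 2 (isobaric): W = PΔV = (2545 kPa)(1.05 − 2.62 L) = -3996 J.
W_total = -4481 − 3996 = -8477 J.

W_total ≈ -8480 J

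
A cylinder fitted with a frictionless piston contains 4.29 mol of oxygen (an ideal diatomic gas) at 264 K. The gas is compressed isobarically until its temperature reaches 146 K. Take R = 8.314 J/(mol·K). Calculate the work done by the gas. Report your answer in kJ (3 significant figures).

W ≈ -4.21 kJ

Isobaric: W = P ΔV = nR ΔT.
W = (4.29)(8.314)(146 − 264) = -4209 J.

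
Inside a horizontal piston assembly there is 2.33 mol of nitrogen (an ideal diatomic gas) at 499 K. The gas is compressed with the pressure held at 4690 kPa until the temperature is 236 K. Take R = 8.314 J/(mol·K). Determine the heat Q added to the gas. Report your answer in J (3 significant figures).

Isobaric: W = nRΔT = (2.33)(8.314)(-263) = -5095 J.
ΔU = nCᵥΔT with Cᵥ = 5R/2: ΔU = (2.33)(20.79)(-263) = -12737 J.
Q = ΔU + W = -12737 − 5095 = -17832 J.

Q ≈ -17800 J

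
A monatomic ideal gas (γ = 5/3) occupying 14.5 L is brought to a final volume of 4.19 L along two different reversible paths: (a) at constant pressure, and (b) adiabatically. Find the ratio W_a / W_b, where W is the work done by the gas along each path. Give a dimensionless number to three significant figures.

Path (a) isobaric: W = P₁(V₂ − V₁) → W_a/(P₁V₁) = -0.711.
Path (b) adiabatic: W = P₁V₁(1 − (V₁/V₂)^(γ−1))/(γ−1) → W_b/(P₁V₁) = -1.932.
W_a / W_b = -0.711 / -1.932 = 0.3681.

W_a / W_b ≈ 0.368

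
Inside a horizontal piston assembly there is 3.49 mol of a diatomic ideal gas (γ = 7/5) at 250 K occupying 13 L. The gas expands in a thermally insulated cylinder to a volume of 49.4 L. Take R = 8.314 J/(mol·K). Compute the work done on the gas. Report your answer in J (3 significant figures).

W ≈ -7500 J

Adiabatic: TV^(γ−1) = const with γ = 7/5.
T₂ = T₁ (V₁/V₂)^(γ−1) = 250 × (13/49.4)^0.4 = 250 × 0.5863 = 146.6 K.
W_by = nCᵥ(T₁ − T₂) = (3.49)(20.79)(250 − 146.6) = 7503 J.
Work on gas = −W_by = -7503 J.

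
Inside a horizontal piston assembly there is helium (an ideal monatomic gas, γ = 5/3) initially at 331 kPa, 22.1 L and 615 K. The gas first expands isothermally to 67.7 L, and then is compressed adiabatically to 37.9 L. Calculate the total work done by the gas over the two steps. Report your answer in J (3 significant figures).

Step 1 (isothermal): W = P₁V₁ ln(V₂/V₁) = (7315) ln(67.7/22.1) = 8189 J.
After step 1: P = 108.1 kPa, V = 67.7 L, T = 615 K.
Step 2 (adiabatic): W = (P₁V₁ − P₂V₂)/(γ−1) = (7315 − 10769)/0.667 = -5181 J.
W_total = 8189 − 5181 = 3008 J.

W_total ≈ 3010 J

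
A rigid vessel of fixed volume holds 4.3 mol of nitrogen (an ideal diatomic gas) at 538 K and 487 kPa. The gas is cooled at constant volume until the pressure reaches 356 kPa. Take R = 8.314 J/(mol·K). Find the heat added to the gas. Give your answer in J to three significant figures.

Constant volume ⇒ W = 0, so Q = ΔU = nCᵥΔT with Cᵥ = 5R/2 = 20.79 J/(mol·K).
At constant V, T₂/T₁ = P₂/P₁ ⇒ ΔT = T₁(P₂/P₁ − 1) = 538·(356/487 − 1) = -144.7 K.
ΔU = (4.3)(20.79)(-144.7) = -12934 J.

Q ≈ -12900 J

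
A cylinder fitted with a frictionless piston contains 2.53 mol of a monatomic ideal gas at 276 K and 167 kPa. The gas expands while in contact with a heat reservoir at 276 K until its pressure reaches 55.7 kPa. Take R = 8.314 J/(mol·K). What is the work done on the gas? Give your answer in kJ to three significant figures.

W ≈ -6.37 kJ

Isothermal process: W = nRT ln(V₂/V₁) = nRT ln(P₁/P₂).
W = (2.53)(8.314)(276) × ln(167/55.7)
  = 5805 × ln(2.998) = 5805 × 1.098
W_by_gas = 6375 J; work on gas = −W_by = -6375 J.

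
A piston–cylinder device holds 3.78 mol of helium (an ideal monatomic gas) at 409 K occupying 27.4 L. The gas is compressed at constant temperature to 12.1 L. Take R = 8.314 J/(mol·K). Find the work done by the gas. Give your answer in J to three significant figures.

W ≈ -10500 J

Isothermal: W = nRT ln(V₂/V₁).
W = (3.78)(8.314)(409) × ln(12.1/27.4)
  = 12854 × -0.8173
W_by_gas = -10506 J.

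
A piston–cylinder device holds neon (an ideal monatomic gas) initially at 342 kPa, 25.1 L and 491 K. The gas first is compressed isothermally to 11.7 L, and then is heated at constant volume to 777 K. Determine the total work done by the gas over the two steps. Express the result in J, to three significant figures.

W_total ≈ -6550 J

Step 1 (isothermal): W = P₁V₁ ln(V₂/V₁) = (8584) ln(11.7/25.1) = -6552 J.
Step 2 (isochoric): W = 0 (constant volume).
W_total = -6552 + 0 = -6552 J.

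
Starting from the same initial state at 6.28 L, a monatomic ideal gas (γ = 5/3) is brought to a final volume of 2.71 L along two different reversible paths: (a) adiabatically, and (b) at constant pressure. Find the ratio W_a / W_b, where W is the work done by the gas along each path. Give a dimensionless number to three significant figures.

W_a / W_b ≈ 1.98

Path (a) adiabatic: W = P₁V₁(1 − (V₁/V₂)^(γ−1))/(γ−1) → W_a/(P₁V₁) = -1.127.
Path (b) isobaric: W = P₁(V₂ − V₁) → W_b/(P₁V₁) = -0.5685.
W_a / W_b = -1.127 / -0.5685 = 1.982.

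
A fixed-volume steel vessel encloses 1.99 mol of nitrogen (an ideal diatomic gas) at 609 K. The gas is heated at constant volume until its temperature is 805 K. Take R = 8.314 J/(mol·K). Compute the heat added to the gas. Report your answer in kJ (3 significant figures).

Constant volume ⇒ W = 0, so Q = ΔU = nCᵥΔT with Cᵥ = 5R/2 = 20.79 J/(mol·K).
ΔU = (1.99)(20.79)(805 − 609) = 8107 J.

Q ≈ 8.11 kJ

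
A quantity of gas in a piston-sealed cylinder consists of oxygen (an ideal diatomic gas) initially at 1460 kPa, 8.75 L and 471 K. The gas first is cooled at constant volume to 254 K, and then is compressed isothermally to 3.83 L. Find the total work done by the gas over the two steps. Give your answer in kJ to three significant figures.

Step 1 (isochoric): W = 0 (constant volume).
After step 1: P = 787.3 kPa (V unchanged).
Step 2 (isothermal): W = P₁V₁ ln(V₂/V₁) = (6889) ln(3.83/8.75) = -5692 J.
W_total = 0 − 5692 = -5692 J.

W_total ≈ -5.69 kJ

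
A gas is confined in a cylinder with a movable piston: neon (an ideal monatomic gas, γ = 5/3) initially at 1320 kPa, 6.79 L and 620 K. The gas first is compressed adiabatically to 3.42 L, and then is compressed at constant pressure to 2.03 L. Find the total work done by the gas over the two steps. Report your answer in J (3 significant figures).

W_total ≈ -13500 J

Step 1 (adiabatic): W = (P₁V₁ − P₂V₂)/(γ−1) = (8963 − 14158)/0.667 = -7793 J.
After step 1: P = 4140 kPa, V = 3.42 L, T = 979.4 K.
Step 2 (isobaric): W = PΔV = (4140 kPa)(2.03 − 3.42 L) = -5754 J.
W_total = -7793 − 5754 = -13547 J.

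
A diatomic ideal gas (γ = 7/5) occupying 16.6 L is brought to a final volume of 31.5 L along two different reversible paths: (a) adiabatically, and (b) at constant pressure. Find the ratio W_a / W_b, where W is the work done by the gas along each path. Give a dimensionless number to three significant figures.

W_a / W_b ≈ 0.630

Path (a) adiabatic: W = P₁V₁(1 − (V₁/V₂)^(γ−1))/(γ−1) → W_a/(P₁V₁) = 0.5651.
Path (b) isobaric: W = P₁(V₂ − V₁) → W_b/(P₁V₁) = 0.8976.
W_a / W_b = 0.5651 / 0.8976 = 0.6296.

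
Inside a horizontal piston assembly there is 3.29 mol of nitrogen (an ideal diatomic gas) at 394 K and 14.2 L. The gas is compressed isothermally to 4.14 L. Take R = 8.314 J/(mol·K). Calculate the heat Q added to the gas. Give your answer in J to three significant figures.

Q ≈ -13300 J

Isothermal ⇒ ΔU = 0, so Q = W = nRT ln(V₂/V₁).
Q = (3.29)(8.314)(394) ln(4.14/14.2) = 10777 × -1.233 = -13283 J.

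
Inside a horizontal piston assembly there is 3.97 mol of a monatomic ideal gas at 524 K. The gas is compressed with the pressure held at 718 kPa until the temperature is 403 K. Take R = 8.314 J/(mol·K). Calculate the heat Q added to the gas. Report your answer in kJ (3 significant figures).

Q ≈ -9.98 kJ

Isobaric: W = nRΔT = (3.97)(8.314)(-121) = -3994 J.
ΔU = nCᵥΔT with Cᵥ = 3R/2: ΔU = (3.97)(12.47)(-121) = -5991 J.
Q = ΔU + W = -5991 − 3994 = -9984 J.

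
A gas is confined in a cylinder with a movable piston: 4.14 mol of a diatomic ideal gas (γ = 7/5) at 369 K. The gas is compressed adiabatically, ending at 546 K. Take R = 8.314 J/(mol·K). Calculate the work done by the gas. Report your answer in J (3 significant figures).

Adiabatic ⇒ Q = 0, so W_by = −ΔU = nCᵥ(T₁ − T₂).
Cᵥ = 5R/2 = 20.79 J/(mol·K).
W = (4.14)(20.79)(369 − 546) = -15231 J.

W ≈ -15200 J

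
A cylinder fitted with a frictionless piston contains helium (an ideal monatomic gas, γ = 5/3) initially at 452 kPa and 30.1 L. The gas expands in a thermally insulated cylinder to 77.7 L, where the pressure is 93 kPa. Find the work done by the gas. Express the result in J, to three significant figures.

Adiabatic: W = (P₁V₁ − P₂V₂)/(γ − 1) with γ = 5/3.
P₁V₁ = 13605 J, P₂V₂ = 7226 J.
W = (13605 − 7226) / 0.6667 = 9569 J.

W ≈ 9570 J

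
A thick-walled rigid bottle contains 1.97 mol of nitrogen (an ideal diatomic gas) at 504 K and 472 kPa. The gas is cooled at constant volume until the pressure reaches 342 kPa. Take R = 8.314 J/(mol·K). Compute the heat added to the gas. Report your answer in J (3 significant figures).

Constant volume ⇒ W = 0, so Q = ΔU = nCᵥΔT with Cᵥ = 5R/2 = 20.79 J/(mol·K).
At constant V, T₂/T₁ = P₂/P₁ ⇒ ΔT = T₁(P₂/P₁ − 1) = 504·(342/472 − 1) = -138.8 K.
ΔU = (1.97)(20.79)(-138.8) = -5684 J.

Q ≈ -5680 J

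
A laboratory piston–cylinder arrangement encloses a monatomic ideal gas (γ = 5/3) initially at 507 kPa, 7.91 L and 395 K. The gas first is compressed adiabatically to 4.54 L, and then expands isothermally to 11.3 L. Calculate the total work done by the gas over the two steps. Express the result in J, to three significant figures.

Step 1 (adiabatic): W = (P₁V₁ − P₂V₂)/(γ−1) = (4010 − 5807)/0.667 = -2695 J.
After step 1: P = 1279 kPa, V = 4.54 L, T = 571.9 K.
Step 2 (isothermal): W = P₁V₁ ln(V₂/V₁) = (5807) ln(11.3/4.54) = 5295 J.
W_total = -2695 + 5295 = 2600 J.

W_total ≈ 2600 J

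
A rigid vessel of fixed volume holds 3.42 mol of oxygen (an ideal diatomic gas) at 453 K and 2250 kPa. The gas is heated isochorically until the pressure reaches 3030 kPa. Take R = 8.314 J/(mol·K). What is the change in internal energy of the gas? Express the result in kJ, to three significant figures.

ΔU ≈ 11.2 kJ

Constant volume ⇒ W = 0, so Q = ΔU = nCᵥΔT with Cᵥ = 5R/2 = 20.79 J/(mol·K).
At constant V, T₂/T₁ = P₂/P₁ ⇒ ΔT = T₁(P₂/P₁ − 1) = 453·(3030/2250 − 1) = 157 K.
ΔU = (3.42)(20.79)(157) = 11163 J.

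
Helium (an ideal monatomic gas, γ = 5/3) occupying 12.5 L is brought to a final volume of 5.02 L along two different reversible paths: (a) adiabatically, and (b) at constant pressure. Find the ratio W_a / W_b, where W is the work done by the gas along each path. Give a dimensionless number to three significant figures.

W_a / W_b ≈ 2.10

Path (a) adiabatic: W = P₁V₁(1 − (V₁/V₂)^(γ−1))/(γ−1) → W_a/(P₁V₁) = -1.256.
Path (b) isobaric: W = P₁(V₂ − V₁) → W_b/(P₁V₁) = -0.5984.
W_a / W_b = -1.256 / -0.5984 = 2.098.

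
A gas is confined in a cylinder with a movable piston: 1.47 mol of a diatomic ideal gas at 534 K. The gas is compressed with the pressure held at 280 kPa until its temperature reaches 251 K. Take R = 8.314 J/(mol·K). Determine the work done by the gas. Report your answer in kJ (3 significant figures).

W ≈ -3.46 kJ

Isobaric: W = P ΔV = nR ΔT.
W = (1.47)(8.314)(251 − 534) = -3459 J.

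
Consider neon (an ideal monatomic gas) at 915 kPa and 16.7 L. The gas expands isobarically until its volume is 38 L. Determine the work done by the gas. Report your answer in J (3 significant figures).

Isobaric: W = P ΔV.
W = (915 kPa)(38 − 16.7 L) = (915)(21.3) = 19490 J.

W ≈ 19500 J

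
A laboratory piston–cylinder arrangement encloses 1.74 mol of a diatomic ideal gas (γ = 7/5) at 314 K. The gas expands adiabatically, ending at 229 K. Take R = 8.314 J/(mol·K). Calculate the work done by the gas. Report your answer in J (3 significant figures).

W ≈ 3070 J

Adiabatic ⇒ Q = 0, so W_by = −ΔU = nCᵥ(T₁ − T₂).
Cᵥ = 5R/2 = 20.79 J/(mol·K).
W = (1.74)(20.79)(314 − 229) = 3074 J.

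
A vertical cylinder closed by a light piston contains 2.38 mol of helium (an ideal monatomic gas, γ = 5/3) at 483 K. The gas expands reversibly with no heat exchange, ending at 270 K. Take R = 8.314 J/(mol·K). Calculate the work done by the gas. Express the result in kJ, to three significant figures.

Adiabatic ⇒ Q = 0, so W_by = −ΔU = nCᵥ(T₁ − T₂).
Cᵥ = 3R/2 = 12.47 J/(mol·K).
W = (2.38)(12.47)(483 − 270) = 6322 J.

W ≈ 6.32 kJ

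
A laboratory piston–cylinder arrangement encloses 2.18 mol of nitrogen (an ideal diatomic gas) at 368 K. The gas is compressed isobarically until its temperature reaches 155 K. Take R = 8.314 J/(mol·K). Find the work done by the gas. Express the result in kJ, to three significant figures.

Isobaric: W = P ΔV = nR ΔT.
W = (2.18)(8.314)(155 − 368) = -3861 J.

W ≈ -3.86 kJ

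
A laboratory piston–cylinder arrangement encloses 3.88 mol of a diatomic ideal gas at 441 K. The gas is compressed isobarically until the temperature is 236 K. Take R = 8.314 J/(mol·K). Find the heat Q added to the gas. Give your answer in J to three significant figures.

Q ≈ -23100 J

Isobaric: W = nRΔT = (3.88)(8.314)(-205) = -6613 J.
ΔU = nCᵥΔT with Cᵥ = 5R/2: ΔU = (3.88)(20.79)(-205) = -16532 J.
Q = ΔU + W = -16532 − 6613 = -23145 J.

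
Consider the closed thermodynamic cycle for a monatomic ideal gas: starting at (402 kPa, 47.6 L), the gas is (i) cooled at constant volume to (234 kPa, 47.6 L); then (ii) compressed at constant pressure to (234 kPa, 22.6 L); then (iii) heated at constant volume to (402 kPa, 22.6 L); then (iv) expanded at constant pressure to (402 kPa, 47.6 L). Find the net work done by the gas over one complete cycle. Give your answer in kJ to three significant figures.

Constant-volume legs do no work.
W(ii) = (234)(22.6 − 47.6) = -5850 J; W(iv) = (402)(47.6 − 22.6) = 10050 J.
W_net = -5850 + 10050 = 4200 J (the clockwise enclosed area).

W_net ≈ 4.20 kJ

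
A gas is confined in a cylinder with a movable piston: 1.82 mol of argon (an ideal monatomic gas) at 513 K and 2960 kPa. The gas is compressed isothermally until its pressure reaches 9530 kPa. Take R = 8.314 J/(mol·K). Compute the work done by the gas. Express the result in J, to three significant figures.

W ≈ -9080 J

Isothermal process: W = nRT ln(V₂/V₁) = nRT ln(P₁/P₂).
W = (1.82)(8.314)(513) × ln(2960/9530)
  = 7762 × ln(0.3106) = 7762 × -1.169
W_by_gas = -9076 J.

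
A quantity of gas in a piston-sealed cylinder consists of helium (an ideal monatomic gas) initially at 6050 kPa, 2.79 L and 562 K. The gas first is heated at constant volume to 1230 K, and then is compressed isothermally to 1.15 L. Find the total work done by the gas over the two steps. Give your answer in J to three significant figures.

W_total ≈ -32700 J

Step 1 (isochoric): W = 0 (constant volume).
After step 1: P = 13241 kPa (V unchanged).
Step 2 (isothermal): W = P₁V₁ ln(V₂/V₁) = (36943) ln(1.15/2.79) = -32742 J.
W_total = 0 − 32742 = -32742 J.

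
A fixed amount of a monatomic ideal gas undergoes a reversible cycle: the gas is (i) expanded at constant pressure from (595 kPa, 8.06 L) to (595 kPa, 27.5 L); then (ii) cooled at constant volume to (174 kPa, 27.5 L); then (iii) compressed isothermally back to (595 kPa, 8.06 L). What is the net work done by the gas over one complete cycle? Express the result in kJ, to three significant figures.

Leg (i): W = PΔV = (595)(27.5 − 8.06) = 11567 J.
Leg (ii): W = 0.
Leg (iii): W = PᵢVᵢ ln(V_f/Vᵢ) = (4785) ln(8.06/27.5) = -5872 J.
W_net = 11567 − 5872 = 5694 J.

W_net ≈ 5.69 kJ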